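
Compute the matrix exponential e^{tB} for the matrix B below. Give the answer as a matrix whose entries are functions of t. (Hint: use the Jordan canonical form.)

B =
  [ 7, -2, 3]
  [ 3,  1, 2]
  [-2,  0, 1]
e^{tB} =
  [2*t^2*exp(3*t) + 4*t*exp(3*t) + exp(3*t), -2*t^2*exp(3*t) - 2*t*exp(3*t), t^2*exp(3*t) + 3*t*exp(3*t)]
  [t^2*exp(3*t) + 3*t*exp(3*t), -t^2*exp(3*t) - 2*t*exp(3*t) + exp(3*t), t^2*exp(3*t)/2 + 2*t*exp(3*t)]
  [-2*t^2*exp(3*t) - 2*t*exp(3*t), 2*t^2*exp(3*t), -t^2*exp(3*t) - 2*t*exp(3*t) + exp(3*t)]

Strategy: write B = P · J · P⁻¹ where J is a Jordan canonical form, so e^{tB} = P · e^{tJ} · P⁻¹, and e^{tJ} can be computed block-by-block.

B has Jordan form
J =
  [3, 1, 0]
  [0, 3, 1]
  [0, 0, 3]
(up to reordering of blocks).

Per-block formulas:
  For a 3×3 Jordan block J_3(3): exp(t · J_3(3)) = e^(3t)·(I + t·N + (t^2/2)·N^2), where N is the 3×3 nilpotent shift.

After assembling e^{tJ} and conjugating by P, we get:

e^{tB} =
  [2*t^2*exp(3*t) + 4*t*exp(3*t) + exp(3*t), -2*t^2*exp(3*t) - 2*t*exp(3*t), t^2*exp(3*t) + 3*t*exp(3*t)]
  [t^2*exp(3*t) + 3*t*exp(3*t), -t^2*exp(3*t) - 2*t*exp(3*t) + exp(3*t), t^2*exp(3*t)/2 + 2*t*exp(3*t)]
  [-2*t^2*exp(3*t) - 2*t*exp(3*t), 2*t^2*exp(3*t), -t^2*exp(3*t) - 2*t*exp(3*t) + exp(3*t)]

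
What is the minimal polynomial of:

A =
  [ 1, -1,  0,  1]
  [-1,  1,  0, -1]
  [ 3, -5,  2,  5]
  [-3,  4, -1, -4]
x^3

The characteristic polynomial is χ_A(x) = x^4, so the eigenvalues are known. The minimal polynomial is
  m_A(x) = Π_λ (x − λ)^{k_λ}
where k_λ is the size of the *largest* Jordan block for λ (equivalently, the smallest k with (A − λI)^k v = 0 for every generalised eigenvector v of λ).

  λ = 0: largest Jordan block has size 3, contributing (x − 0)^3

So m_A(x) = x^3 = x^3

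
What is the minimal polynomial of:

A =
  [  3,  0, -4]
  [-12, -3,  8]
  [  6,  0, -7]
x^2 + 4*x + 3

The characteristic polynomial is χ_A(x) = (x + 1)*(x + 3)^2, so the eigenvalues are known. The minimal polynomial is
  m_A(x) = Π_λ (x − λ)^{k_λ}
where k_λ is the size of the *largest* Jordan block for λ (equivalently, the smallest k with (A − λI)^k v = 0 for every generalised eigenvector v of λ).

  λ = -3: largest Jordan block has size 1, contributing (x + 3)
  λ = -1: largest Jordan block has size 1, contributing (x + 1)

So m_A(x) = (x + 1)*(x + 3) = x^2 + 4*x + 3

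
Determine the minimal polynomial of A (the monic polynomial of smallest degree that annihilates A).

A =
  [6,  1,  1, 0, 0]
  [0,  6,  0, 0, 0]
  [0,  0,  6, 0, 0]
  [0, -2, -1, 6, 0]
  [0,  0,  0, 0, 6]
x^2 - 12*x + 36

The characteristic polynomial is χ_A(x) = (x - 6)^5, so the eigenvalues are known. The minimal polynomial is
  m_A(x) = Π_λ (x − λ)^{k_λ}
where k_λ is the size of the *largest* Jordan block for λ (equivalently, the smallest k with (A − λI)^k v = 0 for every generalised eigenvector v of λ).

  λ = 6: largest Jordan block has size 2, contributing (x − 6)^2

So m_A(x) = (x - 6)^2 = x^2 - 12*x + 36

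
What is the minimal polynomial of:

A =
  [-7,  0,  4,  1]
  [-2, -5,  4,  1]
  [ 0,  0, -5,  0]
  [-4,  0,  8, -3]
x^2 + 10*x + 25

The characteristic polynomial is χ_A(x) = (x + 5)^4, so the eigenvalues are known. The minimal polynomial is
  m_A(x) = Π_λ (x − λ)^{k_λ}
where k_λ is the size of the *largest* Jordan block for λ (equivalently, the smallest k with (A − λI)^k v = 0 for every generalised eigenvector v of λ).

  λ = -5: largest Jordan block has size 2, contributing (x + 5)^2

So m_A(x) = (x + 5)^2 = x^2 + 10*x + 25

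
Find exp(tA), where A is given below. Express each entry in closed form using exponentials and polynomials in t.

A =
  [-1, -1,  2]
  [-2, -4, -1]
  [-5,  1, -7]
e^{tA} =
  [t^2*exp(-4*t)/2 + 3*t*exp(-4*t) + exp(-4*t), -t^2*exp(-4*t)/2 - t*exp(-4*t), t^2*exp(-4*t)/2 + 2*t*exp(-4*t)]
  [-t^2*exp(-4*t)/2 - 2*t*exp(-4*t), t^2*exp(-4*t)/2 + exp(-4*t), -t^2*exp(-4*t)/2 - t*exp(-4*t)]
  [-t^2*exp(-4*t) - 5*t*exp(-4*t), t^2*exp(-4*t) + t*exp(-4*t), -t^2*exp(-4*t) - 3*t*exp(-4*t) + exp(-4*t)]

Strategy: write A = P · J · P⁻¹ where J is a Jordan canonical form, so e^{tA} = P · e^{tJ} · P⁻¹, and e^{tJ} can be computed block-by-block.

A has Jordan form
J =
  [-4,  1,  0]
  [ 0, -4,  1]
  [ 0,  0, -4]
(up to reordering of blocks).

Per-block formulas:
  For a 3×3 Jordan block J_3(-4): exp(t · J_3(-4)) = e^(-4t)·(I + t·N + (t^2/2)·N^2), where N is the 3×3 nilpotent shift.

After assembling e^{tJ} and conjugating by P, we get:

e^{tA} =
  [t^2*exp(-4*t)/2 + 3*t*exp(-4*t) + exp(-4*t), -t^2*exp(-4*t)/2 - t*exp(-4*t), t^2*exp(-4*t)/2 + 2*t*exp(-4*t)]
  [-t^2*exp(-4*t)/2 - 2*t*exp(-4*t), t^2*exp(-4*t)/2 + exp(-4*t), -t^2*exp(-4*t)/2 - t*exp(-4*t)]
  [-t^2*exp(-4*t) - 5*t*exp(-4*t), t^2*exp(-4*t) + t*exp(-4*t), -t^2*exp(-4*t) - 3*t*exp(-4*t) + exp(-4*t)]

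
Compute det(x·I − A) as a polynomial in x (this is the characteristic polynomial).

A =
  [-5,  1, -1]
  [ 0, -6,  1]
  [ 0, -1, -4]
x^3 + 15*x^2 + 75*x + 125

Expanding det(x·I − A) (e.g. by cofactor expansion or by noting that A is similar to its Jordan form J, which has the same characteristic polynomial as A) gives
  χ_A(x) = x^3 + 15*x^2 + 75*x + 125
which factors as (x + 5)^3. The eigenvalues (with algebraic multiplicities) are λ = -5 with multiplicity 3.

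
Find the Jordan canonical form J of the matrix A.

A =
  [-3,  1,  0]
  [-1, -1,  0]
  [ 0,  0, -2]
J_2(-2) ⊕ J_1(-2)

The characteristic polynomial is
  det(x·I − A) = x^3 + 6*x^2 + 12*x + 8 = (x + 2)^3

Eigenvalues and multiplicities (the geometric multiplicity of λ is n − rank(A − λI), which equals the number of Jordan blocks for λ):
  λ = -2: algebraic multiplicity = 3, geometric multiplicity = 2

Determining the block sizes for each eigenvalue:
  λ = -2: 2 blocks summing to 3 forces exactly one block of size 2 and the rest size 1 → block sizes [2, 1]

Assembling the blocks gives a Jordan form
J =
  [-2,  1,  0]
  [ 0, -2,  0]
  [ 0,  0, -2]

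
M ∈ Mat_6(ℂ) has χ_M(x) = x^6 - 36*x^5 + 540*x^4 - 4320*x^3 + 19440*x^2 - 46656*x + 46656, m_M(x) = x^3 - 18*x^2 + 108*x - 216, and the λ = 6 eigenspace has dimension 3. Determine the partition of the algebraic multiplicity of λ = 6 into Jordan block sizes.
Block sizes for λ = 6: [3, 2, 1]

Step 1 — from the characteristic polynomial, algebraic multiplicity of λ = 6 is 6. From dim ker(M − (6)·I) = 3, there are exactly 3 Jordan blocks for λ = 6.
Step 2 — from the minimal polynomial, the factor (x − 6)^3 tells us the largest block for λ = 6 has size 3.
Step 3 — with total size 6, 3 blocks, and largest block 3, the block sizes (in nonincreasing order) are [3, 2, 1].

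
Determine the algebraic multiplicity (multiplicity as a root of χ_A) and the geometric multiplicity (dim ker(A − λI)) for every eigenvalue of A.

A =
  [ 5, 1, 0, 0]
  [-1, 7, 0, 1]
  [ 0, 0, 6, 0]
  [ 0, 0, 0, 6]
λ = 6: alg = 4, geom = 2

Step 1 — factor the characteristic polynomial to read off the algebraic multiplicities:
  χ_A(x) = (x - 6)^4

Step 2 — compute geometric multiplicities via the rank-nullity identity g(λ) = n − rank(A − λI):
  rank(A − (6)·I) = 2, so dim ker(A − (6)·I) = n − 2 = 2

Summary:
  λ = 6: algebraic multiplicity = 4, geometric multiplicity = 2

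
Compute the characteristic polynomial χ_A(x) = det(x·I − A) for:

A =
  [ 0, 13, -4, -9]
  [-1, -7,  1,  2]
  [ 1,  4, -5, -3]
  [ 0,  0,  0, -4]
x^4 + 16*x^3 + 96*x^2 + 256*x + 256

Expanding det(x·I − A) (e.g. by cofactor expansion or by noting that A is similar to its Jordan form J, which has the same characteristic polynomial as A) gives
  χ_A(x) = x^4 + 16*x^3 + 96*x^2 + 256*x + 256
which factors as (x + 4)^4. The eigenvalues (with algebraic multiplicities) are λ = -4 with multiplicity 4.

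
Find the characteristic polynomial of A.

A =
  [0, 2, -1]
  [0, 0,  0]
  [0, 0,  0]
x^3

Expanding det(x·I − A) (e.g. by cofactor expansion or by noting that A is similar to its Jordan form J, which has the same characteristic polynomial as A) gives
  χ_A(x) = x^3
which factors as x^3. The eigenvalues (with algebraic multiplicities) are λ = 0 with multiplicity 3.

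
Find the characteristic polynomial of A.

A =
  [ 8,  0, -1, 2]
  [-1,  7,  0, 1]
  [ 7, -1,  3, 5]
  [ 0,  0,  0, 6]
x^4 - 24*x^3 + 216*x^2 - 864*x + 1296

Expanding det(x·I − A) (e.g. by cofactor expansion or by noting that A is similar to its Jordan form J, which has the same characteristic polynomial as A) gives
  χ_A(x) = x^4 - 24*x^3 + 216*x^2 - 864*x + 1296
which factors as (x - 6)^4. The eigenvalues (with algebraic multiplicities) are λ = 6 with multiplicity 4.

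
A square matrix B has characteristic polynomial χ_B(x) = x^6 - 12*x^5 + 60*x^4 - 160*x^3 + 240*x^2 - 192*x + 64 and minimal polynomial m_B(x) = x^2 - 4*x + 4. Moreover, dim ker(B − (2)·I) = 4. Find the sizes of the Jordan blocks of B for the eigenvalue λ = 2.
Block sizes for λ = 2: [2, 2, 1, 1]

Step 1 — from the characteristic polynomial, algebraic multiplicity of λ = 2 is 6. From dim ker(B − (2)·I) = 4, there are exactly 4 Jordan blocks for λ = 2.
Step 2 — from the minimal polynomial, the factor (x − 2)^2 tells us the largest block for λ = 2 has size 2.
Step 3 — with total size 6, 4 blocks, and largest block 2, the block sizes (in nonincreasing order) are [2, 2, 1, 1].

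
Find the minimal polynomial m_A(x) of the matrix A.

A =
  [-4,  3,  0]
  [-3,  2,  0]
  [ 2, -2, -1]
x^2 + 2*x + 1

The characteristic polynomial is χ_A(x) = (x + 1)^3, so the eigenvalues are known. The minimal polynomial is
  m_A(x) = Π_λ (x − λ)^{k_λ}
where k_λ is the size of the *largest* Jordan block for λ (equivalently, the smallest k with (A − λI)^k v = 0 for every generalised eigenvector v of λ).

  λ = -1: largest Jordan block has size 2, contributing (x + 1)^2

So m_A(x) = (x + 1)^2 = x^2 + 2*x + 1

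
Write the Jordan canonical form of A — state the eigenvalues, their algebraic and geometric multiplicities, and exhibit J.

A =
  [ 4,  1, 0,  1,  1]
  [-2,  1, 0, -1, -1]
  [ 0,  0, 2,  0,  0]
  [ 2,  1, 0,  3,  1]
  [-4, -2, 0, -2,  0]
J_2(2) ⊕ J_1(2) ⊕ J_1(2) ⊕ J_1(2)

The characteristic polynomial is
  det(x·I − A) = x^5 - 10*x^4 + 40*x^3 - 80*x^2 + 80*x - 32 = (x - 2)^5

Eigenvalues and multiplicities (the geometric multiplicity of λ is n − rank(A − λI), which equals the number of Jordan blocks for λ):
  λ = 2: algebraic multiplicity = 5, geometric multiplicity = 4

Determining the block sizes for each eigenvalue:
  λ = 2: 4 blocks summing to 5 forces exactly one block of size 2 and the rest size 1 → block sizes [2, 1, 1, 1]

Assembling the blocks gives a Jordan form
J =
  [2, 1, 0, 0, 0]
  [0, 2, 0, 0, 0]
  [0, 0, 2, 0, 0]
  [0, 0, 0, 2, 0]
  [0, 0, 0, 0, 2]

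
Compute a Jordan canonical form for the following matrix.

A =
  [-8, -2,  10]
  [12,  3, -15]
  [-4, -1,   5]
J_2(0) ⊕ J_1(0)

The characteristic polynomial is
  det(x·I − A) = x^3

Eigenvalues and multiplicities (the geometric multiplicity of λ is n − rank(A − λI), which equals the number of Jordan blocks for λ):
  λ = 0: algebraic multiplicity = 3, geometric multiplicity = 2

Determining the block sizes for each eigenvalue:
  λ = 0: 2 blocks summing to 3 forces exactly one block of size 2 and the rest size 1 → block sizes [2, 1]

Assembling the blocks gives a Jordan form
J =
  [0, 1, 0]
  [0, 0, 0]
  [0, 0, 0]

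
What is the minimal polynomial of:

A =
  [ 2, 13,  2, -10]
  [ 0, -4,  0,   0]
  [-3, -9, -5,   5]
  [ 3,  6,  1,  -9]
x^2 + 8*x + 16

The characteristic polynomial is χ_A(x) = (x + 4)^4, so the eigenvalues are known. The minimal polynomial is
  m_A(x) = Π_λ (x − λ)^{k_λ}
where k_λ is the size of the *largest* Jordan block for λ (equivalently, the smallest k with (A − λI)^k v = 0 for every generalised eigenvector v of λ).

  λ = -4: largest Jordan block has size 2, contributing (x + 4)^2

So m_A(x) = (x + 4)^2 = x^2 + 8*x + 16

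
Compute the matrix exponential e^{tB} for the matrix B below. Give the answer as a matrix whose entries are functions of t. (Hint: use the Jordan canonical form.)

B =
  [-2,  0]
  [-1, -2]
e^{tB} =
  [exp(-2*t), 0]
  [-t*exp(-2*t), exp(-2*t)]

Strategy: write B = P · J · P⁻¹ where J is a Jordan canonical form, so e^{tB} = P · e^{tJ} · P⁻¹, and e^{tJ} can be computed block-by-block.

B has Jordan form
J =
  [-2,  1]
  [ 0, -2]
(up to reordering of blocks).

Per-block formulas:
  For a 2×2 Jordan block J_2(-2): exp(t · J_2(-2)) = e^(-2t)·(I + t·N), where N is the 2×2 nilpotent shift.

After assembling e^{tJ} and conjugating by P, we get:

e^{tB} =
  [exp(-2*t), 0]
  [-t*exp(-2*t), exp(-2*t)]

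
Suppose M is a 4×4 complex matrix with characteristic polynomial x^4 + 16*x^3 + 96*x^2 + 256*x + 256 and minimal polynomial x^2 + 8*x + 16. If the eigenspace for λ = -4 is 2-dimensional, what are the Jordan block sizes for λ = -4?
Block sizes for λ = -4: [2, 2]

Step 1 — from the characteristic polynomial, algebraic multiplicity of λ = -4 is 4. From dim ker(M − (-4)·I) = 2, there are exactly 2 Jordan blocks for λ = -4.
Step 2 — from the minimal polynomial, the factor (x + 4)^2 tells us the largest block for λ = -4 has size 2.
Step 3 — with total size 4, 2 blocks, and largest block 2, the block sizes (in nonincreasing order) are [2, 2].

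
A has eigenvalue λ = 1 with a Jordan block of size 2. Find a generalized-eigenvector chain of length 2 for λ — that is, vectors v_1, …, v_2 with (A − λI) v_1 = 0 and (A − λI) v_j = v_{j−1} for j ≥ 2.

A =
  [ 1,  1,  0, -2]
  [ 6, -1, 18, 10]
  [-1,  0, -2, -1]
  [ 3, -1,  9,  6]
A Jordan chain for λ = 1 of length 2:
v_1 = (0, 6, -1, 3)ᵀ
v_2 = (1, 0, 0, 0)ᵀ

Let N = A − (1)·I. We want v_2 with N^2 v_2 = 0 but N^1 v_2 ≠ 0; then v_{j-1} := N · v_j for j = 2, …, 2.

Pick v_2 = (1, 0, 0, 0)ᵀ.
Then v_1 = N · v_2 = (0, 6, -1, 3)ᵀ.

Sanity check: (A − (1)·I) v_1 = (0, 0, 0, 0)ᵀ = 0. ✓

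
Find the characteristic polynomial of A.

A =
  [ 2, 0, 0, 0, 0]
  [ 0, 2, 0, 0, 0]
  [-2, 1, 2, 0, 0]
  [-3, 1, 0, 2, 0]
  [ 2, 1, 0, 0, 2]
x^5 - 10*x^4 + 40*x^3 - 80*x^2 + 80*x - 32

Expanding det(x·I − A) (e.g. by cofactor expansion or by noting that A is similar to its Jordan form J, which has the same characteristic polynomial as A) gives
  χ_A(x) = x^5 - 10*x^4 + 40*x^3 - 80*x^2 + 80*x - 32
which factors as (x - 2)^5. The eigenvalues (with algebraic multiplicities) are λ = 2 with multiplicity 5.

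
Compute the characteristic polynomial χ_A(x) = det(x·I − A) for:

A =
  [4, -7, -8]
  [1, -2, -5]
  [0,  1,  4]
x^3 - 6*x^2 + 12*x - 8

Expanding det(x·I − A) (e.g. by cofactor expansion or by noting that A is similar to its Jordan form J, which has the same characteristic polynomial as A) gives
  χ_A(x) = x^3 - 6*x^2 + 12*x - 8
which factors as (x - 2)^3. The eigenvalues (with algebraic multiplicities) are λ = 2 with multiplicity 3.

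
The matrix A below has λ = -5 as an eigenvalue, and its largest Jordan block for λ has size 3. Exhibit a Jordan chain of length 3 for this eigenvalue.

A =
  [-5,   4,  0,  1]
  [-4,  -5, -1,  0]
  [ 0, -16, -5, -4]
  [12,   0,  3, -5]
A Jordan chain for λ = -5 of length 3:
v_1 = (-4, 0, 16, 0)ᵀ
v_2 = (0, -4, 0, 12)ᵀ
v_3 = (1, 0, 0, 0)ᵀ

Let N = A − (-5)·I. We want v_3 with N^3 v_3 = 0 but N^2 v_3 ≠ 0; then v_{j-1} := N · v_j for j = 3, …, 2.

Pick v_3 = (1, 0, 0, 0)ᵀ.
Then v_2 = N · v_3 = (0, -4, 0, 12)ᵀ.
Then v_1 = N · v_2 = (-4, 0, 16, 0)ᵀ.

Sanity check: (A − (-5)·I) v_1 = (0, 0, 0, 0)ᵀ = 0. ✓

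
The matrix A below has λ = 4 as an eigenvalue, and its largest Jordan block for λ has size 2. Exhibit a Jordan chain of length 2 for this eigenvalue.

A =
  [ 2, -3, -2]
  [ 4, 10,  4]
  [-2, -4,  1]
A Jordan chain for λ = 4 of length 2:
v_1 = (1, -2, 2)ᵀ
v_2 = (1, -1, 0)ᵀ

Let N = A − (4)·I. We want v_2 with N^2 v_2 = 0 but N^1 v_2 ≠ 0; then v_{j-1} := N · v_j for j = 2, …, 2.

Pick v_2 = (1, -1, 0)ᵀ.
Then v_1 = N · v_2 = (1, -2, 2)ᵀ.

Sanity check: (A − (4)·I) v_1 = (0, 0, 0)ᵀ = 0. ✓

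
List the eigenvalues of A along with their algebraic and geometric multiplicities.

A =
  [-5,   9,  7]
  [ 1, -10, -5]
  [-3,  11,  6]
λ = -3: alg = 3, geom = 1

Step 1 — factor the characteristic polynomial to read off the algebraic multiplicities:
  χ_A(x) = (x + 3)^3

Step 2 — compute geometric multiplicities via the rank-nullity identity g(λ) = n − rank(A − λI):
  rank(A − (-3)·I) = 2, so dim ker(A − (-3)·I) = n − 2 = 1

Summary:
  λ = -3: algebraic multiplicity = 3, geometric multiplicity = 1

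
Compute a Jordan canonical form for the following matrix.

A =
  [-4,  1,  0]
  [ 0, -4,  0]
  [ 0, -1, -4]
J_2(-4) ⊕ J_1(-4)

The characteristic polynomial is
  det(x·I − A) = x^3 + 12*x^2 + 48*x + 64 = (x + 4)^3

Eigenvalues and multiplicities (the geometric multiplicity of λ is n − rank(A − λI), which equals the number of Jordan blocks for λ):
  λ = -4: algebraic multiplicity = 3, geometric multiplicity = 2

Determining the block sizes for each eigenvalue:
  λ = -4: 2 blocks summing to 3 forces exactly one block of size 2 and the rest size 1 → block sizes [2, 1]

Assembling the blocks gives a Jordan form
J =
  [-4,  1,  0]
  [ 0, -4,  0]
  [ 0,  0, -4]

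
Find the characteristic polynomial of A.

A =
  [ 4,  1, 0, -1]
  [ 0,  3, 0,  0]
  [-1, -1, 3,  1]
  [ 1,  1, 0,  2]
x^4 - 12*x^3 + 54*x^2 - 108*x + 81

Expanding det(x·I − A) (e.g. by cofactor expansion or by noting that A is similar to its Jordan form J, which has the same characteristic polynomial as A) gives
  χ_A(x) = x^4 - 12*x^3 + 54*x^2 - 108*x + 81
which factors as (x - 3)^4. The eigenvalues (with algebraic multiplicities) are λ = 3 with multiplicity 4.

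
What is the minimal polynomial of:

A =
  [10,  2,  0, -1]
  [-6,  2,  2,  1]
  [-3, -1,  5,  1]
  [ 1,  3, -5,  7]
x^3 - 18*x^2 + 108*x - 216

The characteristic polynomial is χ_A(x) = (x - 6)^4, so the eigenvalues are known. The minimal polynomial is
  m_A(x) = Π_λ (x − λ)^{k_λ}
where k_λ is the size of the *largest* Jordan block for λ (equivalently, the smallest k with (A − λI)^k v = 0 for every generalised eigenvector v of λ).

  λ = 6: largest Jordan block has size 3, contributing (x − 6)^3

So m_A(x) = (x - 6)^3 = x^3 - 18*x^2 + 108*x - 216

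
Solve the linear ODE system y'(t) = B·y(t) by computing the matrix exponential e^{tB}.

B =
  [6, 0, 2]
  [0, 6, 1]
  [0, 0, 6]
e^{tB} =
  [exp(6*t), 0, 2*t*exp(6*t)]
  [0, exp(6*t), t*exp(6*t)]
  [0, 0, exp(6*t)]

Strategy: write B = P · J · P⁻¹ where J is a Jordan canonical form, so e^{tB} = P · e^{tJ} · P⁻¹, and e^{tJ} can be computed block-by-block.

B has Jordan form
J =
  [6, 1, 0]
  [0, 6, 0]
  [0, 0, 6]
(up to reordering of blocks).

Per-block formulas:
  For a 1×1 block at λ = 6: exp(t · [6]) = [e^(6t)].
  For a 2×2 Jordan block J_2(6): exp(t · J_2(6)) = e^(6t)·(I + t·N), where N is the 2×2 nilpotent shift.

After assembling e^{tJ} and conjugating by P, we get:

e^{tB} =
  [exp(6*t), 0, 2*t*exp(6*t)]
  [0, exp(6*t), t*exp(6*t)]
  [0, 0, exp(6*t)]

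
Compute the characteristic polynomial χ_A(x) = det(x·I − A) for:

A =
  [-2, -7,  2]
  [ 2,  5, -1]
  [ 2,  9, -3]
x^3

Expanding det(x·I − A) (e.g. by cofactor expansion or by noting that A is similar to its Jordan form J, which has the same characteristic polynomial as A) gives
  χ_A(x) = x^3
which factors as x^3. The eigenvalues (with algebraic multiplicities) are λ = 0 with multiplicity 3.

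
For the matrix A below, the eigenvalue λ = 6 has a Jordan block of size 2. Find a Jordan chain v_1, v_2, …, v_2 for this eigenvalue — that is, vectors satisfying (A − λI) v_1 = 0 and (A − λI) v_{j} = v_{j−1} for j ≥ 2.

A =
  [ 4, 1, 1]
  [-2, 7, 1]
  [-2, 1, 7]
A Jordan chain for λ = 6 of length 2:
v_1 = (-2, -2, -2)ᵀ
v_2 = (1, 0, 0)ᵀ

Let N = A − (6)·I. We want v_2 with N^2 v_2 = 0 but N^1 v_2 ≠ 0; then v_{j-1} := N · v_j for j = 2, …, 2.

Pick v_2 = (1, 0, 0)ᵀ.
Then v_1 = N · v_2 = (-2, -2, -2)ᵀ.

Sanity check: (A − (6)·I) v_1 = (0, 0, 0)ᵀ = 0. ✓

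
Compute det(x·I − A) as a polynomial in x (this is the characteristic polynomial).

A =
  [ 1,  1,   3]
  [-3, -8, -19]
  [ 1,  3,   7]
x^3

Expanding det(x·I − A) (e.g. by cofactor expansion or by noting that A is similar to its Jordan form J, which has the same characteristic polynomial as A) gives
  χ_A(x) = x^3
which factors as x^3. The eigenvalues (with algebraic multiplicities) are λ = 0 with multiplicity 3.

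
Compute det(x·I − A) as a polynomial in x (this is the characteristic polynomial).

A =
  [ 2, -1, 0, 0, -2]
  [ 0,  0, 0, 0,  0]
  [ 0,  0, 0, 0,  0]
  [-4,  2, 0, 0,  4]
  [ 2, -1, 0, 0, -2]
x^5

Expanding det(x·I − A) (e.g. by cofactor expansion or by noting that A is similar to its Jordan form J, which has the same characteristic polynomial as A) gives
  χ_A(x) = x^5
which factors as x^5. The eigenvalues (with algebraic multiplicities) are λ = 0 with multiplicity 5.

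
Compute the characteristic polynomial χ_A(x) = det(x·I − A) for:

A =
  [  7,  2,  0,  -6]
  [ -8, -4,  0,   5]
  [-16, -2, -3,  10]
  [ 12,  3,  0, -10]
x^4 + 10*x^3 + 36*x^2 + 54*x + 27

Expanding det(x·I − A) (e.g. by cofactor expansion or by noting that A is similar to its Jordan form J, which has the same characteristic polynomial as A) gives
  χ_A(x) = x^4 + 10*x^3 + 36*x^2 + 54*x + 27
which factors as (x + 1)*(x + 3)^3. The eigenvalues (with algebraic multiplicities) are λ = -3 with multiplicity 3, λ = -1 with multiplicity 1.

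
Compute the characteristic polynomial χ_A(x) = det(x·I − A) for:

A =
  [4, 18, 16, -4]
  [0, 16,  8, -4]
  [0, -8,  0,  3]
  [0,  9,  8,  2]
x^4 - 22*x^3 + 180*x^2 - 648*x + 864

Expanding det(x·I − A) (e.g. by cofactor expansion or by noting that A is similar to its Jordan form J, which has the same characteristic polynomial as A) gives
  χ_A(x) = x^4 - 22*x^3 + 180*x^2 - 648*x + 864
which factors as (x - 6)^3*(x - 4). The eigenvalues (with algebraic multiplicities) are λ = 4 with multiplicity 1, λ = 6 with multiplicity 3.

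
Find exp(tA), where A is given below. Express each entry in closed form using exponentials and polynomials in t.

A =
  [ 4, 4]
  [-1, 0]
e^{tA} =
  [2*t*exp(2*t) + exp(2*t), 4*t*exp(2*t)]
  [-t*exp(2*t), -2*t*exp(2*t) + exp(2*t)]

Strategy: write A = P · J · P⁻¹ where J is a Jordan canonical form, so e^{tA} = P · e^{tJ} · P⁻¹, and e^{tJ} can be computed block-by-block.

A has Jordan form
J =
  [2, 1]
  [0, 2]
(up to reordering of blocks).

Per-block formulas:
  For a 2×2 Jordan block J_2(2): exp(t · J_2(2)) = e^(2t)·(I + t·N), where N is the 2×2 nilpotent shift.

After assembling e^{tJ} and conjugating by P, we get:

e^{tA} =
  [2*t*exp(2*t) + exp(2*t), 4*t*exp(2*t)]
  [-t*exp(2*t), -2*t*exp(2*t) + exp(2*t)]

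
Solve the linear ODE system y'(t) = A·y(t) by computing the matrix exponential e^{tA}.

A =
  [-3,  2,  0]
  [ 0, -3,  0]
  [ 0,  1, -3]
e^{tA} =
  [exp(-3*t), 2*t*exp(-3*t), 0]
  [0, exp(-3*t), 0]
  [0, t*exp(-3*t), exp(-3*t)]

Strategy: write A = P · J · P⁻¹ where J is a Jordan canonical form, so e^{tA} = P · e^{tJ} · P⁻¹, and e^{tJ} can be computed block-by-block.

A has Jordan form
J =
  [-3,  1,  0]
  [ 0, -3,  0]
  [ 0,  0, -3]
(up to reordering of blocks).

Per-block formulas:
  For a 1×1 block at λ = -3: exp(t · [-3]) = [e^(-3t)].
  For a 2×2 Jordan block J_2(-3): exp(t · J_2(-3)) = e^(-3t)·(I + t·N), where N is the 2×2 nilpotent shift.

After assembling e^{tJ} and conjugating by P, we get:

e^{tA} =
  [exp(-3*t), 2*t*exp(-3*t), 0]
  [0, exp(-3*t), 0]
  [0, t*exp(-3*t), exp(-3*t)]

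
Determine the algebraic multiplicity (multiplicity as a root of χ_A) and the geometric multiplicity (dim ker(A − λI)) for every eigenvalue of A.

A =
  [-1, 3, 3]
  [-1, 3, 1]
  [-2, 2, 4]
λ = 2: alg = 3, geom = 2

Step 1 — factor the characteristic polynomial to read off the algebraic multiplicities:
  χ_A(x) = (x - 2)^3

Step 2 — compute geometric multiplicities via the rank-nullity identity g(λ) = n − rank(A − λI):
  rank(A − (2)·I) = 1, so dim ker(A − (2)·I) = n − 1 = 2

Summary:
  λ = 2: algebraic multiplicity = 3, geometric multiplicity = 2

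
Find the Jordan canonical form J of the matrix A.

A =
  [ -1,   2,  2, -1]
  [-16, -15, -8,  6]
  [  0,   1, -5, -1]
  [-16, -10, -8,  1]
J_2(-5) ⊕ J_2(-5)

The characteristic polynomial is
  det(x·I − A) = x^4 + 20*x^3 + 150*x^2 + 500*x + 625 = (x + 5)^4

Eigenvalues and multiplicities (the geometric multiplicity of λ is n − rank(A − λI), which equals the number of Jordan blocks for λ):
  λ = -5: algebraic multiplicity = 4, geometric multiplicity = 2

Determining the block sizes for each eigenvalue:
  λ = -5: with am = 4 and gm = 2, the partition is not yet determined (e.g. several partitions of 4 into 2 parts exist). Let N = A − (-5)·I. Computing rank(N^1) = 2, rank(N^2) = 0; the number of blocks of size ≥ j is rank(N^{j−1}) − rank(N^j), giving [2, 2]. So we have 2 block(s) of size 2 → block sizes [2, 2]

Assembling the blocks gives a Jordan form
J =
  [-5,  1,  0,  0]
  [ 0, -5,  0,  0]
  [ 0,  0, -5,  1]
  [ 0,  0,  0, -5]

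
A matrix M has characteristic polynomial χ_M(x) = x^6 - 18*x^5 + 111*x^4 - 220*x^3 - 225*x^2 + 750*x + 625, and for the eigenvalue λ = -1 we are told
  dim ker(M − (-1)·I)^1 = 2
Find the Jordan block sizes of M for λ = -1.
Block sizes for λ = -1: [1, 1]

From the dimensions of kernels of powers, the number of Jordan blocks of size at least j is d_j − d_{j−1} where d_j = dim ker(N^j) (with d_0 = 0). Computing the differences gives [2].
The number of blocks of size exactly k is (#blocks of size ≥ k) − (#blocks of size ≥ k + 1), so the partition is: 2 block(s) of size 1.
In nonincreasing order the block sizes are [1, 1].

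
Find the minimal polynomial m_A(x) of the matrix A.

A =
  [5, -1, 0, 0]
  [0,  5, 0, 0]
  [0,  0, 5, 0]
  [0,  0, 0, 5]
x^2 - 10*x + 25

The characteristic polynomial is χ_A(x) = (x - 5)^4, so the eigenvalues are known. The minimal polynomial is
  m_A(x) = Π_λ (x − λ)^{k_λ}
where k_λ is the size of the *largest* Jordan block for λ (equivalently, the smallest k with (A − λI)^k v = 0 for every generalised eigenvector v of λ).

  λ = 5: largest Jordan block has size 2, contributing (x − 5)^2

So m_A(x) = (x - 5)^2 = x^2 - 10*x + 25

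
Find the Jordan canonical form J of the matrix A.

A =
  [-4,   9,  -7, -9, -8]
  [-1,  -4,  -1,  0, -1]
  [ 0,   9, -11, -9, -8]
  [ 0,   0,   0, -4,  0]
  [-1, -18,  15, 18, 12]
J_3(-4) ⊕ J_1(-4) ⊕ J_1(5)

The characteristic polynomial is
  det(x·I − A) = x^5 + 11*x^4 + 16*x^3 - 224*x^2 - 1024*x - 1280 = (x - 5)*(x + 4)^4

Eigenvalues and multiplicities (the geometric multiplicity of λ is n − rank(A − λI), which equals the number of Jordan blocks for λ):
  λ = -4: algebraic multiplicity = 4, geometric multiplicity = 2
  λ = 5: algebraic multiplicity = 1, geometric multiplicity = 1

Determining the block sizes for each eigenvalue:
  λ = -4: with am = 4 and gm = 2, the partition is not yet determined (e.g. several partitions of 4 into 2 parts exist). Let N = A − (-4)·I. Computing rank(N^1) = 3, rank(N^2) = 2, rank(N^3) = 1; the number of blocks of size ≥ j is rank(N^{j−1}) − rank(N^j), giving [2, 1, 1]. So we have 1 block(s) of size 3, 1 block(s) of size 1 → block sizes [3, 1]
  λ = 5: one block (gm = 1), so the single block has size am = 1 → block sizes [1]

Assembling the blocks gives a Jordan form
J =
  [-4,  1,  0,  0, 0]
  [ 0, -4,  1,  0, 0]
  [ 0,  0, -4,  0, 0]
  [ 0,  0,  0, -4, 0]
  [ 0,  0,  0,  0, 5]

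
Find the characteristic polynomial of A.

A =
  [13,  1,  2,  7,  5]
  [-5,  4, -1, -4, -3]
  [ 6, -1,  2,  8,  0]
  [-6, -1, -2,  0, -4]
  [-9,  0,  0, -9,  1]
x^5 - 20*x^4 + 160*x^3 - 640*x^2 + 1280*x - 1024

Expanding det(x·I − A) (e.g. by cofactor expansion or by noting that A is similar to its Jordan form J, which has the same characteristic polynomial as A) gives
  χ_A(x) = x^5 - 20*x^4 + 160*x^3 - 640*x^2 + 1280*x - 1024
which factors as (x - 4)^5. The eigenvalues (with algebraic multiplicities) are λ = 4 with multiplicity 5.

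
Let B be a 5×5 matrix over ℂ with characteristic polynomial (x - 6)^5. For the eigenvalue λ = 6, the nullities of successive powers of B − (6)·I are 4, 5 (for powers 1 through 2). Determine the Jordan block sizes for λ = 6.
Block sizes for λ = 6: [2, 1, 1, 1]

From the dimensions of kernels of powers, the number of Jordan blocks of size at least j is d_j − d_{j−1} where d_j = dim ker(N^j) (with d_0 = 0). Computing the differences gives [4, 1].
The number of blocks of size exactly k is (#blocks of size ≥ k) − (#blocks of size ≥ k + 1), so the partition is: 3 block(s) of size 1, 1 block(s) of size 2.
In nonincreasing order the block sizes are [2, 1, 1, 1].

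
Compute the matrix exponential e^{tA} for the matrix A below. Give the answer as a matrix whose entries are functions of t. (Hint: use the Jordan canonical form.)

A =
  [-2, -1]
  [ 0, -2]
e^{tA} =
  [exp(-2*t), -t*exp(-2*t)]
  [0, exp(-2*t)]

Strategy: write A = P · J · P⁻¹ where J is a Jordan canonical form, so e^{tA} = P · e^{tJ} · P⁻¹, and e^{tJ} can be computed block-by-block.

A has Jordan form
J =
  [-2,  1]
  [ 0, -2]
(up to reordering of blocks).

Per-block formulas:
  For a 2×2 Jordan block J_2(-2): exp(t · J_2(-2)) = e^(-2t)·(I + t·N), where N is the 2×2 nilpotent shift.

After assembling e^{tJ} and conjugating by P, we get:

e^{tA} =
  [exp(-2*t), -t*exp(-2*t)]
  [0, exp(-2*t)]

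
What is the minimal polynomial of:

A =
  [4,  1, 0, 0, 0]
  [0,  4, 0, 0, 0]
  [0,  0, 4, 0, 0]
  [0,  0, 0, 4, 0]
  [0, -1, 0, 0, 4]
x^2 - 8*x + 16

The characteristic polynomial is χ_A(x) = (x - 4)^5, so the eigenvalues are known. The minimal polynomial is
  m_A(x) = Π_λ (x − λ)^{k_λ}
where k_λ is the size of the *largest* Jordan block for λ (equivalently, the smallest k with (A − λI)^k v = 0 for every generalised eigenvector v of λ).

  λ = 4: largest Jordan block has size 2, contributing (x − 4)^2

So m_A(x) = (x - 4)^2 = x^2 - 8*x + 16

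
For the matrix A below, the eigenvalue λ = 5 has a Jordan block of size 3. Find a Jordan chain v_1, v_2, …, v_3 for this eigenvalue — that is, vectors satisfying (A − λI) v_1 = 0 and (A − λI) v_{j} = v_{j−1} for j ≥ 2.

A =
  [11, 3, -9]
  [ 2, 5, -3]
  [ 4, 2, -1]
A Jordan chain for λ = 5 of length 3:
v_1 = (6, 0, 4)ᵀ
v_2 = (6, 2, 4)ᵀ
v_3 = (1, 0, 0)ᵀ

Let N = A − (5)·I. We want v_3 with N^3 v_3 = 0 but N^2 v_3 ≠ 0; then v_{j-1} := N · v_j for j = 3, …, 2.

Pick v_3 = (1, 0, 0)ᵀ.
Then v_2 = N · v_3 = (6, 2, 4)ᵀ.
Then v_1 = N · v_2 = (6, 0, 4)ᵀ.

Sanity check: (A − (5)·I) v_1 = (0, 0, 0)ᵀ = 0. ✓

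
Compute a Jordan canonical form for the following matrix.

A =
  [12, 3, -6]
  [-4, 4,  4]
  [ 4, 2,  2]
J_2(6) ⊕ J_1(6)

The characteristic polynomial is
  det(x·I − A) = x^3 - 18*x^2 + 108*x - 216 = (x - 6)^3

Eigenvalues and multiplicities (the geometric multiplicity of λ is n − rank(A − λI), which equals the number of Jordan blocks for λ):
  λ = 6: algebraic multiplicity = 3, geometric multiplicity = 2

Determining the block sizes for each eigenvalue:
  λ = 6: 2 blocks summing to 3 forces exactly one block of size 2 and the rest size 1 → block sizes [2, 1]

Assembling the blocks gives a Jordan form
J =
  [6, 1, 0]
  [0, 6, 0]
  [0, 0, 6]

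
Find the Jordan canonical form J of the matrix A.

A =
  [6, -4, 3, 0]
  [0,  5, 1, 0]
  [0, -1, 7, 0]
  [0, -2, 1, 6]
J_3(6) ⊕ J_1(6)

The characteristic polynomial is
  det(x·I − A) = x^4 - 24*x^3 + 216*x^2 - 864*x + 1296 = (x - 6)^4

Eigenvalues and multiplicities (the geometric multiplicity of λ is n − rank(A − λI), which equals the number of Jordan blocks for λ):
  λ = 6: algebraic multiplicity = 4, geometric multiplicity = 2

Determining the block sizes for each eigenvalue:
  λ = 6: with am = 4 and gm = 2, the partition is not yet determined (e.g. several partitions of 4 into 2 parts exist). Let N = A − (6)·I. Computing rank(N^1) = 2, rank(N^2) = 1, rank(N^3) = 0; the number of blocks of size ≥ j is rank(N^{j−1}) − rank(N^j), giving [2, 1, 1]. So we have 1 block(s) of size 3, 1 block(s) of size 1 → block sizes [3, 1]

Assembling the blocks gives a Jordan form
J =
  [6, 1, 0, 0]
  [0, 6, 1, 0]
  [0, 0, 6, 0]
  [0, 0, 0, 6]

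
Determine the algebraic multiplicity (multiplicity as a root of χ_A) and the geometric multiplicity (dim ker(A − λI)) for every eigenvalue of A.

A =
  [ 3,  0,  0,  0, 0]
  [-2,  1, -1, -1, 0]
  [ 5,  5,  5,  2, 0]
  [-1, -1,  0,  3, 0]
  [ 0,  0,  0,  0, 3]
λ = 3: alg = 5, geom = 3

Step 1 — factor the characteristic polynomial to read off the algebraic multiplicities:
  χ_A(x) = (x - 3)^5

Step 2 — compute geometric multiplicities via the rank-nullity identity g(λ) = n − rank(A − λI):
  rank(A − (3)·I) = 2, so dim ker(A − (3)·I) = n − 2 = 3

Summary:
  λ = 3: algebraic multiplicity = 5, geometric multiplicity = 3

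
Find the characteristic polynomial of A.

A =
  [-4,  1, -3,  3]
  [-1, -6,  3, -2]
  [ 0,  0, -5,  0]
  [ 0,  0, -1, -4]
x^4 + 19*x^3 + 135*x^2 + 425*x + 500

Expanding det(x·I − A) (e.g. by cofactor expansion or by noting that A is similar to its Jordan form J, which has the same characteristic polynomial as A) gives
  χ_A(x) = x^4 + 19*x^3 + 135*x^2 + 425*x + 500
which factors as (x + 4)*(x + 5)^3. The eigenvalues (with algebraic multiplicities) are λ = -5 with multiplicity 3, λ = -4 with multiplicity 1.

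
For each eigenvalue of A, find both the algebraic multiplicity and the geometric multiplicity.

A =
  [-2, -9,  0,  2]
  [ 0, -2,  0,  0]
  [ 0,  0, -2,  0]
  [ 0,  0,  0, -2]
λ = -2: alg = 4, geom = 3

Step 1 — factor the characteristic polynomial to read off the algebraic multiplicities:
  χ_A(x) = (x + 2)^4

Step 2 — compute geometric multiplicities via the rank-nullity identity g(λ) = n − rank(A − λI):
  rank(A − (-2)·I) = 1, so dim ker(A − (-2)·I) = n − 1 = 3

Summary:
  λ = -2: algebraic multiplicity = 4, geometric multiplicity = 3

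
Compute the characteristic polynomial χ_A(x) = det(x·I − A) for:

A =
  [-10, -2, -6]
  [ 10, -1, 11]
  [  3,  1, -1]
x^3 + 12*x^2 + 48*x + 64

Expanding det(x·I − A) (e.g. by cofactor expansion or by noting that A is similar to its Jordan form J, which has the same characteristic polynomial as A) gives
  χ_A(x) = x^3 + 12*x^2 + 48*x + 64
which factors as (x + 4)^3. The eigenvalues (with algebraic multiplicities) are λ = -4 with multiplicity 3.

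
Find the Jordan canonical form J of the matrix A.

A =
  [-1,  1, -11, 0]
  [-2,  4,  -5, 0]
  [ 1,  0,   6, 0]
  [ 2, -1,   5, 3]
J_3(3) ⊕ J_1(3)

The characteristic polynomial is
  det(x·I − A) = x^4 - 12*x^3 + 54*x^2 - 108*x + 81 = (x - 3)^4

Eigenvalues and multiplicities (the geometric multiplicity of λ is n − rank(A − λI), which equals the number of Jordan blocks for λ):
  λ = 3: algebraic multiplicity = 4, geometric multiplicity = 2

Determining the block sizes for each eigenvalue:
  λ = 3: with am = 4 and gm = 2, the partition is not yet determined (e.g. several partitions of 4 into 2 parts exist). Let N = A − (3)·I. Computing rank(N^1) = 2, rank(N^2) = 1, rank(N^3) = 0; the number of blocks of size ≥ j is rank(N^{j−1}) − rank(N^j), giving [2, 1, 1]. So we have 1 block(s) of size 3, 1 block(s) of size 1 → block sizes [3, 1]

Assembling the blocks gives a Jordan form
J =
  [3, 1, 0, 0]
  [0, 3, 1, 0]
  [0, 0, 3, 0]
  [0, 0, 0, 3]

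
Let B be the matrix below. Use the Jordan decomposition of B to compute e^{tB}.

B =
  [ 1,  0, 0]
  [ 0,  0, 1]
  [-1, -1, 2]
e^{tB} =
  [exp(t), 0, 0]
  [-t^2*exp(t)/2, -t*exp(t) + exp(t), t*exp(t)]
  [-t^2*exp(t)/2 - t*exp(t), -t*exp(t), t*exp(t) + exp(t)]

Strategy: write B = P · J · P⁻¹ where J is a Jordan canonical form, so e^{tB} = P · e^{tJ} · P⁻¹, and e^{tJ} can be computed block-by-block.

B has Jordan form
J =
  [1, 1, 0]
  [0, 1, 1]
  [0, 0, 1]
(up to reordering of blocks).

Per-block formulas:
  For a 3×3 Jordan block J_3(1): exp(t · J_3(1)) = e^(1t)·(I + t·N + (t^2/2)·N^2), where N is the 3×3 nilpotent shift.

After assembling e^{tJ} and conjugating by P, we get:

e^{tB} =
  [exp(t), 0, 0]
  [-t^2*exp(t)/2, -t*exp(t) + exp(t), t*exp(t)]
  [-t^2*exp(t)/2 - t*exp(t), -t*exp(t), t*exp(t) + exp(t)]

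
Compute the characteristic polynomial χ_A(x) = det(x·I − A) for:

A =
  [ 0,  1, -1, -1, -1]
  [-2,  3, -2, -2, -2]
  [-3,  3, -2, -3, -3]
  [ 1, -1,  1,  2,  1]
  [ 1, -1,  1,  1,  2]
x^5 - 5*x^4 + 10*x^3 - 10*x^2 + 5*x - 1

Expanding det(x·I − A) (e.g. by cofactor expansion or by noting that A is similar to its Jordan form J, which has the same characteristic polynomial as A) gives
  χ_A(x) = x^5 - 5*x^4 + 10*x^3 - 10*x^2 + 5*x - 1
which factors as (x - 1)^5. The eigenvalues (with algebraic multiplicities) are λ = 1 with multiplicity 5.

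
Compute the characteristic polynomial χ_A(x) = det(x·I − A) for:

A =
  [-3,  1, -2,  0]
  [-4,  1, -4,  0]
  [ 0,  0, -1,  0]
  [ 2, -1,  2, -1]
x^4 + 4*x^3 + 6*x^2 + 4*x + 1

Expanding det(x·I − A) (e.g. by cofactor expansion or by noting that A is similar to its Jordan form J, which has the same characteristic polynomial as A) gives
  χ_A(x) = x^4 + 4*x^3 + 6*x^2 + 4*x + 1
which factors as (x + 1)^4. The eigenvalues (with algebraic multiplicities) are λ = -1 with multiplicity 4.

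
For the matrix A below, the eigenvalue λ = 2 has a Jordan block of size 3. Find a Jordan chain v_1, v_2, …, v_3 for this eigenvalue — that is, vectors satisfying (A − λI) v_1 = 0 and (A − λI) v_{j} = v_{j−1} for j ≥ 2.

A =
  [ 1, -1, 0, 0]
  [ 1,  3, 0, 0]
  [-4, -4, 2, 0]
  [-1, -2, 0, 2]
A Jordan chain for λ = 2 of length 3:
v_1 = (0, 0, 0, -1)ᵀ
v_2 = (-1, 1, -4, -1)ᵀ
v_3 = (1, 0, 0, 0)ᵀ

Let N = A − (2)·I. We want v_3 with N^3 v_3 = 0 but N^2 v_3 ≠ 0; then v_{j-1} := N · v_j for j = 3, …, 2.

Pick v_3 = (1, 0, 0, 0)ᵀ.
Then v_2 = N · v_3 = (-1, 1, -4, -1)ᵀ.
Then v_1 = N · v_2 = (0, 0, 0, -1)ᵀ.

Sanity check: (A − (2)·I) v_1 = (0, 0, 0, 0)ᵀ = 0. ✓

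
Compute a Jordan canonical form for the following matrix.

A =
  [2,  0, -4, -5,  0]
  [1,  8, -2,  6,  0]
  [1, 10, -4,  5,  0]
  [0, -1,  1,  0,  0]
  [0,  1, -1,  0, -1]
J_3(-1) ⊕ J_2(4)

The characteristic polynomial is
  det(x·I − A) = x^5 - 5*x^4 - 5*x^3 + 25*x^2 + 40*x + 16 = (x - 4)^2*(x + 1)^3

Eigenvalues and multiplicities (the geometric multiplicity of λ is n − rank(A − λI), which equals the number of Jordan blocks for λ):
  λ = -1: algebraic multiplicity = 3, geometric multiplicity = 1
  λ = 4: algebraic multiplicity = 2, geometric multiplicity = 1

Determining the block sizes for each eigenvalue:
  λ = -1: one block (gm = 1), so the single block has size am = 3 → block sizes [3]
  λ = 4: one block (gm = 1), so the single block has size am = 2 → block sizes [2]

Assembling the blocks gives a Jordan form
J =
  [-1,  1,  0, 0, 0]
  [ 0, -1,  1, 0, 0]
  [ 0,  0, -1, 0, 0]
  [ 0,  0,  0, 4, 1]
  [ 0,  0,  0, 0, 4]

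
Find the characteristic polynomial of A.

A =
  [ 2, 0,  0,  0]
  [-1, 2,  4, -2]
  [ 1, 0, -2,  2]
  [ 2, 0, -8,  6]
x^4 - 8*x^3 + 24*x^2 - 32*x + 16

Expanding det(x·I − A) (e.g. by cofactor expansion or by noting that A is similar to its Jordan form J, which has the same characteristic polynomial as A) gives
  χ_A(x) = x^4 - 8*x^3 + 24*x^2 - 32*x + 16
which factors as (x - 2)^4. The eigenvalues (with algebraic multiplicities) are λ = 2 with multiplicity 4.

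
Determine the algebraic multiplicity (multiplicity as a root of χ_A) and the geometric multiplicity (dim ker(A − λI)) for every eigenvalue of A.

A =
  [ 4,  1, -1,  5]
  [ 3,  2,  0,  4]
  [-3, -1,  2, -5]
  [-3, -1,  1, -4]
λ = 1: alg = 4, geom = 2

Step 1 — factor the characteristic polynomial to read off the algebraic multiplicities:
  χ_A(x) = (x - 1)^4

Step 2 — compute geometric multiplicities via the rank-nullity identity g(λ) = n − rank(A − λI):
  rank(A − (1)·I) = 2, so dim ker(A − (1)·I) = n − 2 = 2

Summary:
  λ = 1: algebraic multiplicity = 4, geometric multiplicity = 2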